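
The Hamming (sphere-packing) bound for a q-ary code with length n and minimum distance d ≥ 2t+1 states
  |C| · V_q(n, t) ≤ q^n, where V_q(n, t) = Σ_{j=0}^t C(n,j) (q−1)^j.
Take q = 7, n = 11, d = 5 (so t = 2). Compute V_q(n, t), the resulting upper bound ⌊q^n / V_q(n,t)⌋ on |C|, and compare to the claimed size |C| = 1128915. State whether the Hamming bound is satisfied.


V_q(n, t) = 2047, q^n = 1977326743, Hamming bound = 965963, |C| = 1128915 > bound (violated).

Step 1: Compute V_q(n, t) = Σ_{j=0}^2 C(n, j) (q−1)^j.
  j = 0: C(11,0)·(6)^0 = 1·1 = 1.
  j = 1: C(11,1)·(6)^1 = 11·6 = 66.
  j = 2: C(11,2)·(6)^2 = 55·36 = 1980.
  V_q(n, t) = 1 + 66 + 1980 = 2047.
Step 2: q^n = 7^11 = 1977326743.
Step 3: Hamming bound ⌊q^n / V_q(n,t)⌋ = ⌊1977326743/2047⌋ = 965963.
Step 4: Compare |C| = 1128915 to 965963: violated.
The claimed |C| lies above the Hamming bound, so no 7-ary code of length 11 with d ≥ 5 can have 1128915 codewords.


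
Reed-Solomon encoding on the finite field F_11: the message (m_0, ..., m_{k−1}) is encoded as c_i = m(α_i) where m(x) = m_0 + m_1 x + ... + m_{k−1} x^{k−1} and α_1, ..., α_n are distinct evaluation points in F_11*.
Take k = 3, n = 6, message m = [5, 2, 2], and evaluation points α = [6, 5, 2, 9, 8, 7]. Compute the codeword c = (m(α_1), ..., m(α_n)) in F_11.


c = [1, 10, 6, 9, 6, 7]

Message polynomial: m(x) = 5 + 2·x + 2·x^2 (mod 11).
For each evaluation point α_i, compute m(α_i) mod 11:
  α_1 = 6: Horner steps 2 → 3 → 1, so m(6) = 1.
  α_2 = 5: Horner steps 2 → 1 → 10, so m(5) = 10.
  α_3 = 2: Horner steps 2 → 6 → 6, so m(2) = 6.
  α_4 = 9: Horner steps 2 → 9 → 9, so m(9) = 9.
  α_5 = 8: Horner steps 2 → 7 → 6, so m(8) = 6.
  α_6 = 7: Horner steps 2 → 5 → 7, so m(7) = 7.
Codeword c = [1, 10, 6, 9, 6, 7] ∈ F_11^6.


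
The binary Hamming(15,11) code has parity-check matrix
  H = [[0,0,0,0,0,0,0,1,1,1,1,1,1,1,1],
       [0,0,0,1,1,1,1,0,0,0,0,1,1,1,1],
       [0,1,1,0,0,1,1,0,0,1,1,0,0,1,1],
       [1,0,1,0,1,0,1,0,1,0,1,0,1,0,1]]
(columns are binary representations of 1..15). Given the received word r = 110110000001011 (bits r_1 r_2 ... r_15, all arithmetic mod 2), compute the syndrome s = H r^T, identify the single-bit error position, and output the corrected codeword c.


s = (1, 1, 1, 1)^T, error position = 15, corrected codeword c = 110110000001010

Compute s = H r^T mod 2 one row at a time:
  s_1 = 0 + 0 + 0 + 0 + 1 + 0 + 1 + 1 = 3 ≡ 1 (mod 2).
  s_2 = 1 + 1 + 0 + 0 + 1 + 0 + 1 + 1 = 5 ≡ 1 (mod 2).
  s_3 = 1 + 0 + 0 + 0 + 0 + 0 + 1 + 1 = 3 ≡ 1 (mod 2).
  s_4 = 1 + 0 + 1 + 0 + 0 + 0 + 0 + 1 = 3 ≡ 1 (mod 2).
s = (1, 1, 1, 1)^T — this equals column 15 of H (binary 1111), so error is at position 15.
Correct: flip bit 15 of r = 110110000001011 to get c = 110110000001010.


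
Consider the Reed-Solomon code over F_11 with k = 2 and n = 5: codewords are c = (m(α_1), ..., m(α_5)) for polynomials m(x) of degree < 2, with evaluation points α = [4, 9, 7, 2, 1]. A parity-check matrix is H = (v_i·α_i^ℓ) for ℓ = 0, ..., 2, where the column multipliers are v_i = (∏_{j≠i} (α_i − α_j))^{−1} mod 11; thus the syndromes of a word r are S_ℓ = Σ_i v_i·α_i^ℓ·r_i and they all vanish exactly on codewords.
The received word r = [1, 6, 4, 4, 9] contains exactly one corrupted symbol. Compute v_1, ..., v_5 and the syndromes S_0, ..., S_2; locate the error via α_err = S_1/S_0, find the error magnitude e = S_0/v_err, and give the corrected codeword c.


S = (7, 3, 6), error at position 4, error magnitude e = 5, c = [1, 6, 4, 10, 9].

Step 1: column multipliers v_i = (∏_{j≠i}(α_i − α_j))^{−1} mod 11.
  i = 1 (α = 4): (4−9)(4−7)(4−2)(4−1) = (−5)·(−3)·2·3 = 90 ≡ 2, so v_1 = 2^{−1} = 6 (mod 11).
  i = 2 (α = 9): (9−4)(9−7)(9−2)(9−1) = 5·2·7·8 = 560 ≡ 10, so v_2 = 10^{−1} = 10 (mod 11).
  i = 3 (α = 7): (7−4)(7−9)(7−2)(7−1) = 3·(−2)·5·6 = −180 ≡ 7, so v_3 = 7^{−1} = 8 (mod 11).
  i = 4 (α = 2): (2−4)(2−9)(2−7)(2−1) = (−2)·(−7)·(−5)·1 = −70 ≡ 7, so v_4 = 7^{−1} = 8 (mod 11).
  i = 5 (α = 1): (1−4)(1−9)(1−7)(1−2) = (−3)·(−8)·(−6)·(−1) = 144 ≡ 1, so v_5 = 1^{−1} = 1 (mod 11).
  v = [6, 10, 8, 8, 1].
Step 2: syndromes of r = [1, 6, 4, 4, 9] (all sums mod 11).
  S_0 = Σ v_i r_i = 6·1 + 10·6 + 8·4 + 8·4 + 1·9 = 139 ≡ 7.
  S_1 = Σ v_i α_i r_i = 6·4·1 + 10·9·6 + 8·7·4 + 8·2·4 + 1·1·9 = 861 ≡ 3.
  α_i^2 mod 11 = [5, 4, 5, 4, 1].
  S_2 = Σ v_i α_i^2 r_i = 6·5·1 + 10·4·6 + 8·5·4 + 8·4·4 + 1·1·9 = 567 ≡ 6.
  S = (7, 3, 6) ≠ 0, so r is not a codeword (an error is present).
Step 3: locate the error. For a single error e at position i, S_ℓ = v_i·e·α_i^ℓ, so α_err = S_1/S_0.
  S_0^{−1} = 7^{−1} = 8 (mod 11), so α_err = 3·8 = 24 ≡ 2 = α_4. Error position i = 4.
  Consistency check: S_2/S_1 = 6·4 = 24 ≡ 2 = α_err ✓ (single-error assumption holds).
Step 4: error magnitude e = S_0/v_4 = S_0·∏_{j≠4}(α_4 − α_j) = 7·7 = 49 ≡ 5 (mod 11).
Step 5: correct position 4: c_4 = r_4 − e = 4 − 5 ≡ 10 (mod 11). Hence c = [1, 6, 4, 10, 9].
  Check: interpolating c through the α_i gives m(x) = 8 + 1·x (degree < 2) with m(α_i) = c_i for every i, so c is indeed a codeword.


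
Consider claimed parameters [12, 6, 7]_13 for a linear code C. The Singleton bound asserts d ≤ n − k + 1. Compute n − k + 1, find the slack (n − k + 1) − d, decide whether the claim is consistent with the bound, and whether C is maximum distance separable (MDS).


Singleton RHS = n − k + 1 = 7, slack = 0, bound satisfied, MDS.

Singleton bound: d ≤ n − k + 1.
Here n = 12, k = 6, so n − k + 1 = 7.
Given d = 7, check d ≤ 7: YES.
Slack = (n − k + 1) − d = 0.
The code is MDS (slack = 0).
Description: the claimed parameters are [12, 6, 7]_13; such a code would be MDS (meets Singleton bound).


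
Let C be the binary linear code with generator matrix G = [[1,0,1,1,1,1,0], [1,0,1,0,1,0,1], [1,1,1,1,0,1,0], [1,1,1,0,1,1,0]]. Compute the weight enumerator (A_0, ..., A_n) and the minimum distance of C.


Weight distribution: A_0 = 1, A_2 = 3, A_3 = 4, A_4 = 3, A_5 = 4, A_6 = 1. Minimum distance d = 2.

Enumerate all 2^4 = 16 messages m ∈ F_2^4.
For each, compute codeword c = mG in F_2^7, then tally its weight.
  m = 0000 → c = 0000000, weight = 0.
  m = 1000 → c = 1011110, weight = 5.
  m = 0100 → c = 1010101, weight = 4.
  m = 1100 → c = 0001011, weight = 3.
  m = 0010 → c = 1111010, weight = 5.
  m = 1010 → c = 0100100, weight = 2.
  m = 0110 → c = 0101111, weight = 5.
  m = 1110 → c = 1110001, weight = 4.
  m = 0001 → c = 1110110, weight = 5.
  m = 1001 → c = 0101000, weight = 2.
  m = 0101 → c = 0100011, weight = 3.
  m = 1101 → c = 1111101, weight = 6.
  m = 0011 → c = 0001100, weight = 2.
  m = 1011 → c = 1010010, weight = 3.
  m = 0111 → c = 1011001, weight = 4.
  m = 1111 → c = 0000111, weight = 3.
Tally weights:
  weight 0: 1 codewords.
  weight 2: 3 codewords.
  weight 3: 4 codewords.
  weight 4: 3 codewords.
  weight 5: 4 codewords.
  weight 6: 1 codewords.
Minimum distance d = smallest w > 0 with A_w > 0 = 2.
Sanity: Σ A_w = 16 = 2^4 = 16 ✓.


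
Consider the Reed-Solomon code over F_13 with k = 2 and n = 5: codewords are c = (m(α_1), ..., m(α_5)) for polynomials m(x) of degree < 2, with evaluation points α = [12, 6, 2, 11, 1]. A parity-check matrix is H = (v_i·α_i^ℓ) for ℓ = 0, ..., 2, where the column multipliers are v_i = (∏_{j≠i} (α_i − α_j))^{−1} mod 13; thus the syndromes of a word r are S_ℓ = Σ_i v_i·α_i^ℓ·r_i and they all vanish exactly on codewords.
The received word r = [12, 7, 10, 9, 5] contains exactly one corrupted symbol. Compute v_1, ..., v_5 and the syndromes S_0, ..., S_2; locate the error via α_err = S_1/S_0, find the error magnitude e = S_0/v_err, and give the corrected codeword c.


S = (7, 1, 2), error at position 3, error magnitude e = 2, c = [12, 7, 8, 9, 5].

Step 1: column multipliers v_i = (∏_{j≠i}(α_i − α_j))^{−1} mod 13.
  i = 1 (α = 12): (12−6)(12−2)(12−11)(12−1) = 6·10·1·11 = 660 ≡ 10, so v_1 = 10^{−1} = 4 (mod 13).
  i = 2 (α = 6): (6−12)(6−2)(6−11)(6−1) = (−6)·4·(−5)·5 = 600 ≡ 2, so v_2 = 2^{−1} = 7 (mod 13).
  i = 3 (α = 2): (2−12)(2−6)(2−11)(2−1) = (−10)·(−4)·(−9)·1 = −360 ≡ 4, so v_3 = 4^{−1} = 10 (mod 13).
  i = 4 (α = 11): (11−12)(11−6)(11−2)(11−1) = (−1)·5·9·10 = −450 ≡ 5, so v_4 = 5^{−1} = 8 (mod 13).
  i = 5 (α = 1): (1−12)(1−6)(1−2)(1−11) = (−11)·(−5)·(−1)·(−10) = 550 ≡ 4, so v_5 = 4^{−1} = 10 (mod 13).
  v = [4, 7, 10, 8, 10].
Step 2: syndromes of r = [12, 7, 10, 9, 5] (all sums mod 13).
  S_0 = Σ v_i r_i = 4·12 + 7·7 + 10·10 + 8·9 + 10·5 = 319 ≡ 7.
  S_1 = Σ v_i α_i r_i = 4·12·12 + 7·6·7 + 10·2·10 + 8·11·9 + 10·1·5 = 1912 ≡ 1.
  α_i^2 mod 13 = [1, 10, 4, 4, 1].
  S_2 = Σ v_i α_i^2 r_i = 4·1·12 + 7·10·7 + 10·4·10 + 8·4·9 + 10·1·5 = 1276 ≡ 2.
  S = (7, 1, 2) ≠ 0, so r is not a codeword (an error is present).
Step 3: locate the error. For a single error e at position i, S_ℓ = v_i·e·α_i^ℓ, so α_err = S_1/S_0.
  S_0^{−1} = 7^{−1} = 2 (mod 13), so α_err = 1·2 = 2 ≡ 2 = α_3. Error position i = 3.
  Consistency check: S_2/S_1 = 2·1 = 2 ≡ 2 = α_err ✓ (single-error assumption holds).
Step 4: error magnitude e = S_0/v_3 = S_0·∏_{j≠3}(α_3 − α_j) = 7·4 = 28 ≡ 2 (mod 13).
Step 5: correct position 3: c_3 = r_3 − e = 10 − 2 ≡ 8 (mod 13). Hence c = [12, 7, 8, 9, 5].
  Check: interpolating c through the α_i gives m(x) = 2 + 3·x (degree < 2) with m(α_i) = c_i for every i, so c is indeed a codeword.


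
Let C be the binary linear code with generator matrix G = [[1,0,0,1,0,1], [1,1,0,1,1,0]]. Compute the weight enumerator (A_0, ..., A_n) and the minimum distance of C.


Weight distribution: A_0 = 1, A_3 = 2, A_4 = 1. Minimum distance d = 3.

Enumerate all 2^2 = 4 messages m ∈ F_2^2.
For each, compute codeword c = mG in F_2^6, then tally its weight.
  m = 00 → c = 000000, weight = 0.
  m = 10 → c = 100101, weight = 3.
  m = 01 → c = 110110, weight = 4.
  m = 11 → c = 010011, weight = 3.
Tally weights:
  weight 0: 1 codewords.
  weight 3: 2 codewords.
  weight 4: 1 codewords.
Minimum distance d = smallest w > 0 with A_w > 0 = 3.
Sanity: Σ A_w = 4 = 2^2 = 4 ✓.


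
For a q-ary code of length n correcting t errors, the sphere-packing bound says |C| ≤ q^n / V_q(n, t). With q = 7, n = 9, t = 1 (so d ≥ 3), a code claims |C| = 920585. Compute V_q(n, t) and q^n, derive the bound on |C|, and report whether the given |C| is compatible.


V_q(n, t) = 55, q^n = 40353607, Hamming bound = 733701, |C| = 920585 > bound (violated).

Step 1: Compute V_q(n, t) = Σ_{j=0}^1 C(n, j) (q−1)^j.
  j = 0: C(9,0)·(6)^0 = 1·1 = 1.
  j = 1: C(9,1)·(6)^1 = 9·6 = 54.
  V_q(n, t) = 1 + 54 = 55.
Step 2: q^n = 7^9 = 40353607.
Step 3: Hamming bound ⌊q^n / V_q(n,t)⌋ = ⌊40353607/55⌋ = 733701.
Step 4: Compare |C| = 920585 to 733701: violated.
The claimed |C| lies above the Hamming bound, so no 7-ary code of length 9 with d ≥ 3 can have 920585 codewords.


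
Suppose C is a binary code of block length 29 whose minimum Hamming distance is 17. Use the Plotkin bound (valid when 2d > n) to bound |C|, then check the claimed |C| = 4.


Plotkin bound M ≤ 6; given |C| = 4 ≤ bound (satisfied).

Check applicability: 2d = 34, n = 29.
2d − n = 5 > 0, so Plotkin applies.
Compute d/(2d−n) = 17/5 ≈ 3.4000.
⌊d/(2d−n)⌋ = 3.
Plotkin bound: M ≤ 2·3 = 6.
Given |C| = 4, check: satisfied.
This |C| is below the Plotkin bound.


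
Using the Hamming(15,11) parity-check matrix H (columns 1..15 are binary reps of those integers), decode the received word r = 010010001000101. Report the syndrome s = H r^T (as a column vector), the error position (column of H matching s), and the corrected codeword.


s = (1, 1, 0, 0)^T, error position = 12, corrected codeword c = 010010001001101

Compute s = H r^T mod 2 one row at a time:
  s_1 = 0 + 1 + 0 + 0 + 0 + 1 + 0 + 1 = 3 ≡ 1 (mod 2).
  s_2 = 0 + 1 + 0 + 0 + 0 + 1 + 0 + 1 = 3 ≡ 1 (mod 2).
  s_3 = 1 + 0 + 0 + 0 + 0 + 0 + 0 + 1 = 2 ≡ 0 (mod 2).
  s_4 = 0 + 0 + 1 + 0 + 1 + 0 + 1 + 1 = 4 ≡ 0 (mod 2).
s = (1, 1, 0, 0)^T — this equals column 12 of H (binary 1100), so error is at position 12.
Correct: flip bit 12 of r = 010010001000101 to get c = 010010001001101.


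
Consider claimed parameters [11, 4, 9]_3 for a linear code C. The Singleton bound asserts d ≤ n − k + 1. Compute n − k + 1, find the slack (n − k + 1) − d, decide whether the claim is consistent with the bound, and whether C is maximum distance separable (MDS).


Singleton RHS = n − k + 1 = 8, slack = -1, bound violated (no such code; not MDS).

Singleton bound: d ≤ n − k + 1.
Here n = 11, k = 4, so n − k + 1 = 8.
Given d = 9, check d ≤ 8: NO.
Slack = (n − k + 1) − d = -1.
The slack is negative: d = 9 exceeds n − k + 1 = 8 by 1, so the Singleton bound is violated and no linear [11, 4, 9]_3 code can exist. In particular it is not MDS (MDS requires d = n − k + 1 exactly).
Description: the claimed parameters are [11, 4, 9]_3; such a code would be impossible (violates the Singleton bound).


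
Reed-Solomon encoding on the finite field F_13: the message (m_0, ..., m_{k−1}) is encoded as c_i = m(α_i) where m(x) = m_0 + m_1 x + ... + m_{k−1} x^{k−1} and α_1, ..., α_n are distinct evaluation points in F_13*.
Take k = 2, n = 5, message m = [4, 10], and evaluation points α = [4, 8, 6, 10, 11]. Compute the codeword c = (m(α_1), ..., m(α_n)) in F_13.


c = [5, 6, 12, 0, 10]

Message polynomial: m(x) = 4 + 10·x (mod 13).
For each evaluation point α_i, compute m(α_i) mod 13:
  α_1 = 4: Horner steps 10 → 5, so m(4) = 5.
  α_2 = 8: Horner steps 10 → 6, so m(8) = 6.
  α_3 = 6: Horner steps 10 → 12, so m(6) = 12.
  α_4 = 10: Horner steps 10 → 0, so m(10) = 0.
  α_5 = 11: Horner steps 10 → 10, so m(11) = 10.
Codeword c = [5, 6, 12, 0, 10] ∈ F_13^5.


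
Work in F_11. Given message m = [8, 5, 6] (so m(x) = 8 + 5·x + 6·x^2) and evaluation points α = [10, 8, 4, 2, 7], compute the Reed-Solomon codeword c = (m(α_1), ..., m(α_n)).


c = [9, 3, 3, 9, 7]

Message polynomial: m(x) = 8 + 5·x + 6·x^2 (mod 11).
For each evaluation point α_i, compute m(α_i) mod 11:
  α_1 = 10: Horner steps 6 → 10 → 9, so m(10) = 9.
  α_2 = 8: Horner steps 6 → 9 → 3, so m(8) = 3.
  α_3 = 4: Horner steps 6 → 7 → 3, so m(4) = 3.
  α_4 = 2: Horner steps 6 → 6 → 9, so m(2) = 9.
  α_5 = 7: Horner steps 6 → 3 → 7, so m(7) = 7.
Codeword c = [9, 3, 3, 9, 7] ∈ F_11^5.


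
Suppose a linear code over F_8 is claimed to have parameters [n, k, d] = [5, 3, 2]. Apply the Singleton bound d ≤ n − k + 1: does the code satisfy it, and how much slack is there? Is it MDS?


Singleton RHS = n − k + 1 = 3, slack = 1, bound satisfied, not MDS.

Singleton bound: d ≤ n − k + 1.
Here n = 5, k = 3, so n − k + 1 = 3.
Given d = 2, check d ≤ 3: YES.
Slack = (n − k + 1) − d = 1.
The code is NOT MDS (slack = 1 > 0).
Description: the claimed parameters are [5, 3, 2]_8; such a code would be non-MDS.


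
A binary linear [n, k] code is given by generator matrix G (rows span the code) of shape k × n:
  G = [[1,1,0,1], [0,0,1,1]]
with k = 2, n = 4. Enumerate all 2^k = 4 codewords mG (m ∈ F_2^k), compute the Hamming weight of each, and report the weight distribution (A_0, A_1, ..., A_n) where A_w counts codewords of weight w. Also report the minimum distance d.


Weight distribution: A_0 = 1, A_2 = 1, A_3 = 2. Minimum distance d = 2.

Enumerate all 2^2 = 4 messages m ∈ F_2^2.
For each, compute codeword c = mG in F_2^4, then tally its weight.
  m = 00 → c = 0000, weight = 0.
  m = 10 → c = 1101, weight = 3.
  m = 01 → c = 0011, weight = 2.
  m = 11 → c = 1110, weight = 3.
Tally weights:
  weight 0: 1 codewords.
  weight 2: 1 codewords.
  weight 3: 2 codewords.
Minimum distance d = smallest w > 0 with A_w > 0 = 2.
Sanity: Σ A_w = 4 = 2^2 = 4 ✓.


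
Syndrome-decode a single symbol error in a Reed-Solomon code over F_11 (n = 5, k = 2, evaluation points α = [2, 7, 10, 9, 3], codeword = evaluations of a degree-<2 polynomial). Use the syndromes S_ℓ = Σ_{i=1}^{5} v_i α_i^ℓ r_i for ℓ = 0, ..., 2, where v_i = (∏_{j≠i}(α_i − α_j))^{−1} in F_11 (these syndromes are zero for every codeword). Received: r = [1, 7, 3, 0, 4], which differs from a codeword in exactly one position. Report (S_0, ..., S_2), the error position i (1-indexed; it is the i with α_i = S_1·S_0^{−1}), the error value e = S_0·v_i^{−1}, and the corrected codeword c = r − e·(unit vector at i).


S = (9, 8, 1), error at position 2, error magnitude e = 2, c = [1, 5, 3, 0, 4].

Step 1: column multipliers v_i = (∏_{j≠i}(α_i − α_j))^{−1} mod 11.
  i = 1 (α = 2): (2−7)(2−10)(2−9)(2−3) = (−5)·(−8)·(−7)·(−1) = 280 ≡ 5, so v_1 = 5^{−1} = 9 (mod 11).
  i = 2 (α = 7): (7−2)(7−10)(7−9)(7−3) = 5·(−3)·(−2)·4 = 120 ≡ 10, so v_2 = 10^{−1} = 10 (mod 11).
  i = 3 (α = 10): (10−2)(10−7)(10−9)(10−3) = 8·3·1·7 = 168 ≡ 3, so v_3 = 3^{−1} = 4 (mod 11).
  i = 4 (α = 9): (9−2)(9−7)(9−10)(9−3) = 7·2·(−1)·6 = −84 ≡ 4, so v_4 = 4^{−1} = 3 (mod 11).
  i = 5 (α = 3): (3−2)(3−7)(3−10)(3−9) = 1·(−4)·(−7)·(−6) = −168 ≡ 8, so v_5 = 8^{−1} = 7 (mod 11).
  v = [9, 10, 4, 3, 7].
Step 2: syndromes of r = [1, 7, 3, 0, 4] (all sums mod 11).
  S_0 = Σ v_i r_i = 9·1 + 10·7 + 4·3 + 3·0 + 7·4 = 119 ≡ 9.
  S_1 = Σ v_i α_i r_i = 9·2·1 + 10·7·7 + 4·10·3 + 3·9·0 + 7·3·4 = 712 ≡ 8.
  α_i^2 mod 11 = [4, 5, 1, 4, 9].
  S_2 = Σ v_i α_i^2 r_i = 9·4·1 + 10·5·7 + 4·1·3 + 3·4·0 + 7·9·4 = 650 ≡ 1.
  S = (9, 8, 1) ≠ 0, so r is not a codeword (an error is present).
Step 3: locate the error. For a single error e at position i, S_ℓ = v_i·e·α_i^ℓ, so α_err = S_1/S_0.
  S_0^{−1} = 9^{−1} = 5 (mod 11), so α_err = 8·5 = 40 ≡ 7 = α_2. Error position i = 2.
  Consistency check: S_2/S_1 = 1·7 = 7 ≡ 7 = α_err ✓ (single-error assumption holds).
Step 4: error magnitude e = S_0/v_2 = S_0·∏_{j≠2}(α_2 − α_j) = 9·10 = 90 ≡ 2 (mod 11).
Step 5: correct position 2: c_2 = r_2 − e = 7 − 2 ≡ 5 (mod 11). Hence c = [1, 5, 3, 0, 4].
  Check: interpolating c through the α_i gives m(x) = 6 + 3·x (degree < 2) with m(α_i) = c_i for every i, so c is indeed a codeword.


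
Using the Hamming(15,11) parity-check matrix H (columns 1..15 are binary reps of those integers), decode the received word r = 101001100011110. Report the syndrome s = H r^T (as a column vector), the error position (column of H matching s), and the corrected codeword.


s = (0, 1, 1, 1)^T, error position = 7, corrected codeword c = 101001000011110

Compute s = H r^T mod 2 one row at a time:
  s_1 = 0 + 0 + 0 + 1 + 1 + 1 + 1 + 0 = 4 ≡ 0 (mod 2).
  s_2 = 0 + 0 + 1 + 1 + 1 + 1 + 1 + 0 = 5 ≡ 1 (mod 2).
  s_3 = 0 + 1 + 1 + 1 + 0 + 1 + 1 + 0 = 5 ≡ 1 (mod 2).
  s_4 = 1 + 1 + 0 + 1 + 0 + 1 + 1 + 0 = 5 ≡ 1 (mod 2).
s = (0, 1, 1, 1)^T — this equals column 7 of H (binary 0111), so error is at position 7.
Correct: flip bit 7 of r = 101001100011110 to get c = 101001000011110.


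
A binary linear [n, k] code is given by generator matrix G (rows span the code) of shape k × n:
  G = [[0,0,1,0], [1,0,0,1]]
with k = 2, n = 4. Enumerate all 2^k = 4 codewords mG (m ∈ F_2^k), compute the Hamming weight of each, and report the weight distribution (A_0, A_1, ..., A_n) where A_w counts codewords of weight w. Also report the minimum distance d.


Weight distribution: A_0 = 1, A_1 = 1, A_2 = 1, A_3 = 1. Minimum distance d = 1.

Enumerate all 2^2 = 4 messages m ∈ F_2^2.
For each, compute codeword c = mG in F_2^4, then tally its weight.
  m = 00 → c = 0000, weight = 0.
  m = 10 → c = 0010, weight = 1.
  m = 01 → c = 1001, weight = 2.
  m = 11 → c = 1011, weight = 3.
Tally weights:
  weight 0: 1 codewords.
  weight 1: 1 codewords.
  weight 2: 1 codewords.
  weight 3: 1 codewords.
Minimum distance d = smallest w > 0 with A_w > 0 = 1.
Sanity: Σ A_w = 4 = 2^2 = 4 ✓.


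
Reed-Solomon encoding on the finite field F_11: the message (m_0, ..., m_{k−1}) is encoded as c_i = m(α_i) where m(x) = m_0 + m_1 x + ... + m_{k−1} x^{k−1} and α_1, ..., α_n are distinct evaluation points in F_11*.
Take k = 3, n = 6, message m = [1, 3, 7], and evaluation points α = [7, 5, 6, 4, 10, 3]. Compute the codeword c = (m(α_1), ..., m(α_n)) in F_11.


c = [2, 4, 7, 4, 5, 7]

Message polynomial: m(x) = 1 + 3·x + 7·x^2 (mod 11).
For each evaluation point α_i, compute m(α_i) mod 11:
  α_1 = 7: Horner steps 7 → 8 → 2, so m(7) = 2.
  α_2 = 5: Horner steps 7 → 5 → 4, so m(5) = 4.
  α_3 = 6: Horner steps 7 → 1 → 7, so m(6) = 7.
  α_4 = 4: Horner steps 7 → 9 → 4, so m(4) = 4.
  α_5 = 10: Horner steps 7 → 7 → 5, so m(10) = 5.
  α_6 = 3: Horner steps 7 → 2 → 7, so m(3) = 7.
Codeword c = [2, 4, 7, 4, 5, 7] ∈ F_11^6.


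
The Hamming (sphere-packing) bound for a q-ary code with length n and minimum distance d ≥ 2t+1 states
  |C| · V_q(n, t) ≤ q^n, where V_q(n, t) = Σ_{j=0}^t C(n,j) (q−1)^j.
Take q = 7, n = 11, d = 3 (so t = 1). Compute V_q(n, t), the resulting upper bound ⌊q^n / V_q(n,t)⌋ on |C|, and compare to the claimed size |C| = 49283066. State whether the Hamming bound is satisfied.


V_q(n, t) = 67, q^n = 1977326743, Hamming bound = 29512339, |C| = 49283066 > bound (violated).

Step 1: Compute V_q(n, t) = Σ_{j=0}^1 C(n, j) (q−1)^j.
  j = 0: C(11,0)·(6)^0 = 1·1 = 1.
  j = 1: C(11,1)·(6)^1 = 11·6 = 66.
  V_q(n, t) = 1 + 66 = 67.
Step 2: q^n = 7^11 = 1977326743.
Step 3: Hamming bound ⌊q^n / V_q(n,t)⌋ = ⌊1977326743/67⌋ = 29512339.
Step 4: Compare |C| = 49283066 to 29512339: violated.
The claimed |C| lies above the Hamming bound, so no 7-ary code of length 11 with d ≥ 3 can have 49283066 codewords.


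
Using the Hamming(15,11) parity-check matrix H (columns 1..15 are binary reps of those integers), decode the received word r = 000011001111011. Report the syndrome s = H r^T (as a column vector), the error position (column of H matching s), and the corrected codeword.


s = (0, 1, 1, 0)^T, error position = 6, corrected codeword c = 000010001111011

Compute s = H r^T mod 2 one row at a time:
  s_1 = 0 + 1 + 1 + 1 + 1 + 0 + 1 + 1 = 6 ≡ 0 (mod 2).
  s_2 = 0 + 1 + 1 + 0 + 1 + 0 + 1 + 1 = 5 ≡ 1 (mod 2).
  s_3 = 0 + 0 + 1 + 0 + 1 + 1 + 1 + 1 = 5 ≡ 1 (mod 2).
  s_4 = 0 + 0 + 1 + 0 + 1 + 1 + 0 + 1 = 4 ≡ 0 (mod 2).
s = (0, 1, 1, 0)^T — this equals column 6 of H (binary 0110), so error is at position 6.
Correct: flip bit 6 of r = 000011001111011 to get c = 000010001111011.


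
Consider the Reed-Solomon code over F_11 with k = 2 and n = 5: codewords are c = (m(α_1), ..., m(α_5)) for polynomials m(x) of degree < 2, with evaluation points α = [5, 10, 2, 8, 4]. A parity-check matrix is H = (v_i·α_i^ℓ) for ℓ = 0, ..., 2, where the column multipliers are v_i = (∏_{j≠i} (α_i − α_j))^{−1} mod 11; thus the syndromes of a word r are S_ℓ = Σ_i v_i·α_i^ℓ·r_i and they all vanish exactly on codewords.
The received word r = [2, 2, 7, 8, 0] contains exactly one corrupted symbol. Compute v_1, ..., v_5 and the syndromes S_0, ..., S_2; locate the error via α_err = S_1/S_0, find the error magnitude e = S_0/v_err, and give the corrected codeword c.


S = (8, 3, 8), error at position 2, error magnitude e = 1, c = [2, 1, 7, 8, 0].

Step 1: column multipliers v_i = (∏_{j≠i}(α_i − α_j))^{−1} mod 11.
  i = 1 (α = 5): (5−10)(5−2)(5−8)(5−4) = (−5)·3·(−3)·1 = 45 ≡ 1, so v_1 = 1^{−1} = 1 (mod 11).
  i = 2 (α = 10): (10−5)(10−2)(10−8)(10−4) = 5·8·2·6 = 480 ≡ 7, so v_2 = 7^{−1} = 8 (mod 11).
  i = 3 (α = 2): (2−5)(2−10)(2−8)(2−4) = (−3)·(−8)·(−6)·(−2) = 288 ≡ 2, so v_3 = 2^{−1} = 6 (mod 11).
  i = 4 (α = 8): (8−5)(8−10)(8−2)(8−4) = 3·(−2)·6·4 = −144 ≡ 10, so v_4 = 10^{−1} = 10 (mod 11).
  i = 5 (α = 4): (4−5)(4−10)(4−2)(4−8) = (−1)·(−6)·2·(−4) = −48 ≡ 7, so v_5 = 7^{−1} = 8 (mod 11).
  v = [1, 8, 6, 10, 8].
Step 2: syndromes of r = [2, 2, 7, 8, 0] (all sums mod 11).
  S_0 = Σ v_i r_i = 1·2 + 8·2 + 6·7 + 10·8 + 8·0 = 140 ≡ 8.
  S_1 = Σ v_i α_i r_i = 1·5·2 + 8·10·2 + 6·2·7 + 10·8·8 + 8·4·0 = 894 ≡ 3.
  α_i^2 mod 11 = [3, 1, 4, 9, 5].
  S_2 = Σ v_i α_i^2 r_i = 1·3·2 + 8·1·2 + 6·4·7 + 10·9·8 + 8·5·0 = 910 ≡ 8.
  S = (8, 3, 8) ≠ 0, so r is not a codeword (an error is present).
Step 3: locate the error. For a single error e at position i, S_ℓ = v_i·e·α_i^ℓ, so α_err = S_1/S_0.
  S_0^{−1} = 8^{−1} = 7 (mod 11), so α_err = 3·7 = 21 ≡ 10 = α_2. Error position i = 2.
  Consistency check: S_2/S_1 = 8·4 = 32 ≡ 10 = α_err ✓ (single-error assumption holds).
Step 4: error magnitude e = S_0/v_2 = S_0·∏_{j≠2}(α_2 − α_j) = 8·7 = 56 ≡ 1 (mod 11).
Step 5: correct position 2: c_2 = r_2 − e = 2 − 1 ≡ 1 (mod 11). Hence c = [2, 1, 7, 8, 0].
  Check: interpolating c through the α_i gives m(x) = 3 + 2·x (degree < 2) with m(α_i) = c_i for every i, so c is indeed a codeword.


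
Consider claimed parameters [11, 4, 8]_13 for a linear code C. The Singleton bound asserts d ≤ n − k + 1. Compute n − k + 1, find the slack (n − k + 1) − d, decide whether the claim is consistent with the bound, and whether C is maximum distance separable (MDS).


Singleton RHS = n − k + 1 = 8, slack = 0, bound satisfied, MDS.

Singleton bound: d ≤ n − k + 1.
Here n = 11, k = 4, so n − k + 1 = 8.
Given d = 8, check d ≤ 8: YES.
Slack = (n − k + 1) − d = 0.
The code is MDS (slack = 0).
Description: the claimed parameters are [11, 4, 8]_13; such a code would be MDS (meets Singleton bound).


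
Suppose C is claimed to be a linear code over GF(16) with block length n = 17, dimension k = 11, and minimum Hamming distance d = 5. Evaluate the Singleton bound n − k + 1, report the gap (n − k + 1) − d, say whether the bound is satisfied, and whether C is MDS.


Singleton RHS = n − k + 1 = 7, slack = 2, bound satisfied, not MDS.

Singleton bound: d ≤ n − k + 1.
Here n = 17, k = 11, so n − k + 1 = 7.
Given d = 5, check d ≤ 7: YES.
Slack = (n − k + 1) − d = 2.
The code is NOT MDS (slack = 2 > 0).
Description: the claimed parameters are [17, 11, 5]_16; such a code would be non-MDS.


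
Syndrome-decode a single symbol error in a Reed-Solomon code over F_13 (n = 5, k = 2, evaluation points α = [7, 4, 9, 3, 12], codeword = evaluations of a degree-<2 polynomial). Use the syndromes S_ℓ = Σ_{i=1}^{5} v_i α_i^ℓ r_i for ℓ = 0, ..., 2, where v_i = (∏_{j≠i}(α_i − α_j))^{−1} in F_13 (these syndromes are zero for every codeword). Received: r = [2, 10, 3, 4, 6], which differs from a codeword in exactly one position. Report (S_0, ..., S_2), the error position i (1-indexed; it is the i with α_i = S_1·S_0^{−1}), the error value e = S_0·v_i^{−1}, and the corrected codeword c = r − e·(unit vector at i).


S = (1, 9, 3), error at position 3, error magnitude e = 2, c = [2, 10, 1, 4, 6].

Step 1: column multipliers v_i = (∏_{j≠i}(α_i − α_j))^{−1} mod 13.
  i = 1 (α = 7): (7−4)(7−9)(7−3)(7−12) = 3·(−2)·4·(−5) = 120 ≡ 3, so v_1 = 3^{−1} = 9 (mod 13).
  i = 2 (α = 4): (4−7)(4−9)(4−3)(4−12) = (−3)·(−5)·1·(−8) = −120 ≡ 10, so v_2 = 10^{−1} = 4 (mod 13).
  i = 3 (α = 9): (9−7)(9−4)(9−3)(9−12) = 2·5·6·(−3) = −180 ≡ 2, so v_3 = 2^{−1} = 7 (mod 13).
  i = 4 (α = 3): (3−7)(3−4)(3−9)(3−12) = (−4)·(−1)·(−6)·(−9) = 216 ≡ 8, so v_4 = 8^{−1} = 5 (mod 13).
  i = 5 (α = 12): (12−7)(12−4)(12−9)(12−3) = 5·8·3·9 = 1080 ≡ 1, so v_5 = 1^{−1} = 1 (mod 13).
  v = [9, 4, 7, 5, 1].
Step 2: syndromes of r = [2, 10, 3, 4, 6] (all sums mod 13).
  S_0 = Σ v_i r_i = 9·2 + 4·10 + 7·3 + 5·4 + 1·6 = 105 ≡ 1.
  S_1 = Σ v_i α_i r_i = 9·7·2 + 4·4·10 + 7·9·3 + 5·3·4 + 1·12·6 = 607 ≡ 9.
  α_i^2 mod 13 = [10, 3, 3, 9, 1].
  S_2 = Σ v_i α_i^2 r_i = 9·10·2 + 4·3·10 + 7·3·3 + 5·9·4 + 1·1·6 = 549 ≡ 3.
  S = (1, 9, 3) ≠ 0, so r is not a codeword (an error is present).
Step 3: locate the error. For a single error e at position i, S_ℓ = v_i·e·α_i^ℓ, so α_err = S_1/S_0.
  S_0^{−1} = 1^{−1} = 1 (mod 13), so α_err = 9·1 = 9 ≡ 9 = α_3. Error position i = 3.
  Consistency check: S_2/S_1 = 3·3 = 9 ≡ 9 = α_err ✓ (single-error assumption holds).
Step 4: error magnitude e = S_0/v_3 = S_0·∏_{j≠3}(α_3 − α_j) = 1·2 = 2 ≡ 2 (mod 13).
Step 5: correct position 3: c_3 = r_3 − e = 3 − 2 ≡ 1 (mod 13). Hence c = [2, 10, 1, 4, 6].
  Check: interpolating c through the α_i gives m(x) = 12 + 6·x (degree < 2) with m(α_i) = c_i for every i, so c is indeed a codeword.


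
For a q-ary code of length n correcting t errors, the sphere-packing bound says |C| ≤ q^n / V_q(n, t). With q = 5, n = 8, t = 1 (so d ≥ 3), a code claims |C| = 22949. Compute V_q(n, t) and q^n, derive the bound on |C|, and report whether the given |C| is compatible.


V_q(n, t) = 33, q^n = 390625, Hamming bound = 11837, |C| = 22949 > bound (violated).

Step 1: Compute V_q(n, t) = Σ_{j=0}^1 C(n, j) (q−1)^j.
  j = 0: C(8,0)·(4)^0 = 1·1 = 1.
  j = 1: C(8,1)·(4)^1 = 8·4 = 32.
  V_q(n, t) = 1 + 32 = 33.
Step 2: q^n = 5^8 = 390625.
Step 3: Hamming bound ⌊q^n / V_q(n,t)⌋ = ⌊390625/33⌋ = 11837.
Step 4: Compare |C| = 22949 to 11837: violated.
The claimed |C| lies above the Hamming bound, so no 5-ary code of length 8 with d ≥ 3 can have 22949 codewords.


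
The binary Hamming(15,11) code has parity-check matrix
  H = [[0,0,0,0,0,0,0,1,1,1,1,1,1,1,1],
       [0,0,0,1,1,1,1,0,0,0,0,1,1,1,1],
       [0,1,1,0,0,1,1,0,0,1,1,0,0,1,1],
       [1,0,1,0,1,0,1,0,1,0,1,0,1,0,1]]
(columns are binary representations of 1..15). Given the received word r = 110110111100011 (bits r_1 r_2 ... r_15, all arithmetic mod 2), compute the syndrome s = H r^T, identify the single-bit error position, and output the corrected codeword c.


s = (1, 1, 1, 1)^T, error position = 15, corrected codeword c = 110110111100010

Compute s = H r^T mod 2 one row at a time:
  s_1 = 1 + 1 + 1 + 0 + 0 + 0 + 1 + 1 = 5 ≡ 1 (mod 2).
  s_2 = 1 + 1 + 0 + 1 + 0 + 0 + 1 + 1 = 5 ≡ 1 (mod 2).
  s_3 = 1 + 0 + 0 + 1 + 1 + 0 + 1 + 1 = 5 ≡ 1 (mod 2).
  s_4 = 1 + 0 + 1 + 1 + 1 + 0 + 0 + 1 = 5 ≡ 1 (mod 2).
s = (1, 1, 1, 1)^T — this equals column 15 of H (binary 1111), so error is at position 15.
Correct: flip bit 15 of r = 110110111100011 to get c = 110110111100010.


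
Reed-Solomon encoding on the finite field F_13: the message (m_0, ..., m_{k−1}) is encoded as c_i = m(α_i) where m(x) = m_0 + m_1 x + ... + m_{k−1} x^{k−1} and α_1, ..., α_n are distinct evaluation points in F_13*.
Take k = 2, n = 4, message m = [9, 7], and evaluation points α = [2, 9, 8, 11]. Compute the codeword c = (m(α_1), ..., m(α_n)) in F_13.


c = [10, 7, 0, 8]

Message polynomial: m(x) = 9 + 7·x (mod 13).
For each evaluation point α_i, compute m(α_i) mod 13:
  α_1 = 2: Horner steps 7 → 10, so m(2) = 10.
  α_2 = 9: Horner steps 7 → 7, so m(9) = 7.
  α_3 = 8: Horner steps 7 → 0, so m(8) = 0.
  α_4 = 11: Horner steps 7 → 8, so m(11) = 8.
Codeword c = [10, 7, 0, 8] ∈ F_13^4.


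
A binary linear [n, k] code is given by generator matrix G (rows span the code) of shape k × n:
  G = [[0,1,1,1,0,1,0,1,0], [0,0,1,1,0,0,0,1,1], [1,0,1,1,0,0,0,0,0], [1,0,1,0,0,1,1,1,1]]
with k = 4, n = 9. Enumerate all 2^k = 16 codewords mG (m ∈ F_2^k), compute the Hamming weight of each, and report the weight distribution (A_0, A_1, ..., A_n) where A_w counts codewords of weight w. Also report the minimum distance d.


Weight distribution: A_0 = 1, A_3 = 4, A_4 = 5, A_5 = 4, A_6 = 2. Minimum distance d = 3.

Enumerate all 2^4 = 16 messages m ∈ F_2^4.
For each, compute codeword c = mG in F_2^9, then tally its weight.
  m = 0000 → c = 000000000, weight = 0.
  m = 1000 → c = 011101010, weight = 5.
  m = 0100 → c = 001100011, weight = 4.
  m = 1100 → c = 010001001, weight = 3.
  m = 0010 → c = 101100000, weight = 3.
  m = 1010 → c = 110001010, weight = 4.
  m = 0110 → c = 100000011, weight = 3.
  m = 1110 → c = 111101001, weight = 6.
  m = 0001 → c = 101001111, weight = 6.
  m = 1001 → c = 110100101, weight = 5.
  m = 0101 → c = 100101100, weight = 4.
  m = 1101 → c = 111000110, weight = 5.
  m = 0011 → c = 000101111, weight = 5.
  m = 1011 → c = 011000101, weight = 4.
  m = 0111 → c = 001001100, weight = 3.
  m = 1111 → c = 010100110, weight = 4.
Tally weights:
  weight 0: 1 codewords.
  weight 3: 4 codewords.
  weight 4: 5 codewords.
  weight 5: 4 codewords.
  weight 6: 2 codewords.
Minimum distance d = smallest w > 0 with A_w > 0 = 3.
Sanity: Σ A_w = 16 = 2^4 = 16 ✓.


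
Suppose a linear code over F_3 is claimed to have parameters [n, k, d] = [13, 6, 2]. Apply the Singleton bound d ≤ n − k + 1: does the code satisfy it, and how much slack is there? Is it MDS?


Singleton RHS = n − k + 1 = 8, slack = 6, bound satisfied, not MDS.

Singleton bound: d ≤ n − k + 1.
Here n = 13, k = 6, so n − k + 1 = 8.
Given d = 2, check d ≤ 8: YES.
Slack = (n − k + 1) − d = 6.
The code is NOT MDS (slack = 6 > 0).
Description: the claimed parameters are [13, 6, 2]_3; such a code would be non-MDS.


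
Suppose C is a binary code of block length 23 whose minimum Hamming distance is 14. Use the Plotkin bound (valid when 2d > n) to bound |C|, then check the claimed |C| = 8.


Plotkin bound M ≤ 4; given |C| = 8 > bound (violated).

Check applicability: 2d = 28, n = 23.
2d − n = 5 > 0, so Plotkin applies.
Compute d/(2d−n) = 14/5 ≈ 2.8000.
⌊d/(2d−n)⌋ = 2.
Plotkin bound: M ≤ 2·2 = 4.
Given |C| = 8, check: VIOLATED.
This |C| is above the Plotkin bound, so no binary code with n = 23, d = 14 and 8 codewords exists.


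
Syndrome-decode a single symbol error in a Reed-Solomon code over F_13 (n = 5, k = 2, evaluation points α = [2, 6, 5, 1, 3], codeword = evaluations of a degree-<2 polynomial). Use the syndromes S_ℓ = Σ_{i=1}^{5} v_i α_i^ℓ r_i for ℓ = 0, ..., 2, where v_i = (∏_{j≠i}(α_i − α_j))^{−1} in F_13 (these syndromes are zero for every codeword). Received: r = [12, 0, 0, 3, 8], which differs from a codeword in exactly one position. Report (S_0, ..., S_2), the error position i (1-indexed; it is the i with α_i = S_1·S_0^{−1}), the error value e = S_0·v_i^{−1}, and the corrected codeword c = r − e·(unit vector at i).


S = (7, 3, 5), error at position 2, error magnitude e = 4, c = [12, 9, 0, 3, 8].

Step 1: column multipliers v_i = (∏_{j≠i}(α_i − α_j))^{−1} mod 13.
  i = 1 (α = 2): (2−6)(2−5)(2−1)(2−3) = (−4)·(−3)·1·(−1) = −12 ≡ 1, so v_1 = 1^{−1} = 1 (mod 13).
  i = 2 (α = 6): (6−2)(6−5)(6−1)(6−3) = 4·1·5·3 = 60 ≡ 8, so v_2 = 8^{−1} = 5 (mod 13).
  i = 3 (α = 5): (5−2)(5−6)(5−1)(5−3) = 3·(−1)·4·2 = −24 ≡ 2, so v_3 = 2^{−1} = 7 (mod 13).
  i = 4 (α = 1): (1−2)(1−6)(1−5)(1−3) = (−1)·(−5)·(−4)·(−2) = 40 ≡ 1, so v_4 = 1^{−1} = 1 (mod 13).
  i = 5 (α = 3): (3−2)(3−6)(3−5)(3−1) = 1·(−3)·(−2)·2 = 12 ≡ 12, so v_5 = 12^{−1} = 12 (mod 13).
  v = [1, 5, 7, 1, 12].
Step 2: syndromes of r = [12, 0, 0, 3, 8] (all sums mod 13).
  S_0 = Σ v_i r_i = 1·12 + 5·0 + 7·0 + 1·3 + 12·8 = 111 ≡ 7.
  S_1 = Σ v_i α_i r_i = 1·2·12 + 5·6·0 + 7·5·0 + 1·1·3 + 12·3·8 = 315 ≡ 3.
  α_i^2 mod 13 = [4, 10, 12, 1, 9].
  S_2 = Σ v_i α_i^2 r_i = 1·4·12 + 5·10·0 + 7·12·0 + 1·1·3 + 12·9·8 = 915 ≡ 5.
  S = (7, 3, 5) ≠ 0, so r is not a codeword (an error is present).
Step 3: locate the error. For a single error e at position i, S_ℓ = v_i·e·α_i^ℓ, so α_err = S_1/S_0.
  S_0^{−1} = 7^{−1} = 2 (mod 13), so α_err = 3·2 = 6 ≡ 6 = α_2. Error position i = 2.
  Consistency check: S_2/S_1 = 5·9 = 45 ≡ 6 = α_err ✓ (single-error assumption holds).
Step 4: error magnitude e = S_0/v_2 = S_0·∏_{j≠2}(α_2 − α_j) = 7·8 = 56 ≡ 4 (mod 13).
Step 5: correct position 2: c_2 = r_2 − e = 0 − 4 ≡ 9 (mod 13). Hence c = [12, 9, 0, 3, 8].
  Check: interpolating c through the α_i gives m(x) = 7 + 9·x (degree < 2) with m(α_i) = c_i for every i, so c is indeed a codeword.


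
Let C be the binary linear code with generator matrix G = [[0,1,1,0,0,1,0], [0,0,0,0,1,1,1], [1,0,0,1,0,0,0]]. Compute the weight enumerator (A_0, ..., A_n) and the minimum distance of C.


Weight distribution: A_0 = 1, A_2 = 1, A_3 = 2, A_4 = 1, A_5 = 2, A_6 = 1. Minimum distance d = 2.

Enumerate all 2^3 = 8 messages m ∈ F_2^3.
For each, compute codeword c = mG in F_2^7, then tally its weight.
  m = 000 → c = 0000000, weight = 0.
  m = 100 → c = 0110010, weight = 3.
  m = 010 → c = 0000111, weight = 3.
  m = 110 → c = 0110101, weight = 4.
  m = 001 → c = 1001000, weight = 2.
  m = 101 → c = 1111010, weight = 5.
  m = 011 → c = 1001111, weight = 5.
  m = 111 → c = 1111101, weight = 6.
Tally weights:
  weight 0: 1 codewords.
  weight 2: 1 codewords.
  weight 3: 2 codewords.
  weight 4: 1 codewords.
  weight 5: 2 codewords.
  weight 6: 1 codewords.
Minimum distance d = smallest w > 0 with A_w > 0 = 2.
Sanity: Σ A_w = 8 = 2^3 = 8 ✓.


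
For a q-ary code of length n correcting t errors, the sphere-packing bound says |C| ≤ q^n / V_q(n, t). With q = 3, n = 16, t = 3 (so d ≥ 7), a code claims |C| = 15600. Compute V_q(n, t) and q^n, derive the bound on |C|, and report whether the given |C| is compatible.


V_q(n, t) = 4993, q^n = 43046721, Hamming bound = 8621, |C| = 15600 > bound (violated).

Step 1: Compute V_q(n, t) = Σ_{j=0}^3 C(n, j) (q−1)^j.
  j = 0: C(16,0)·(2)^0 = 1·1 = 1.
  j = 1: C(16,1)·(2)^1 = 16·2 = 32.
  j = 2: C(16,2)·(2)^2 = 120·4 = 480.
  j = 3: C(16,3)·(2)^3 = 560·8 = 4480.
  V_q(n, t) = 1 + 32 + 480 + 4480 = 4993.
Step 2: q^n = 3^16 = 43046721.
Step 3: Hamming bound ⌊q^n / V_q(n,t)⌋ = ⌊43046721/4993⌋ = 8621.
Step 4: Compare |C| = 15600 to 8621: violated.
The claimed |C| lies above the Hamming bound, so no 3-ary code of length 16 with d ≥ 7 can have 15600 codewords.


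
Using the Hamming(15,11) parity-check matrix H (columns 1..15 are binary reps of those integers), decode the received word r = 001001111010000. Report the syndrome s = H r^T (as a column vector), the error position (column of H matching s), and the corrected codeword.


s = (1, 0, 0, 0)^T, error position = 8, corrected codeword c = 001001101010000

Compute s = H r^T mod 2 one row at a time:
  s_1 = 1 + 1 + 0 + 1 + 0 + 0 + 0 + 0 = 3 ≡ 1 (mod 2).
  s_2 = 0 + 0 + 1 + 1 + 0 + 0 + 0 + 0 = 2 ≡ 0 (mod 2).
  s_3 = 0 + 1 + 1 + 1 + 0 + 1 + 0 + 0 = 4 ≡ 0 (mod 2).
  s_4 = 0 + 1 + 0 + 1 + 1 + 1 + 0 + 0 = 4 ≡ 0 (mod 2).
s = (1, 0, 0, 0)^T — this equals column 8 of H (binary 1000), so error is at position 8.
Correct: flip bit 8 of r = 001001111010000 to get c = 001001101010000.


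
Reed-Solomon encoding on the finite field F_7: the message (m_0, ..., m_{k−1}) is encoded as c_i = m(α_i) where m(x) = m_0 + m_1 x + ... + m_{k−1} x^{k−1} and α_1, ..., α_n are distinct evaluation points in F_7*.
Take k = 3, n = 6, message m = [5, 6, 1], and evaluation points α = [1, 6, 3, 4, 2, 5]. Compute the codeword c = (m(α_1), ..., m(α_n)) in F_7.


c = [5, 0, 4, 3, 0, 4]

Message polynomial: m(x) = 5 + 6·x + 1·x^2 (mod 7).
For each evaluation point α_i, compute m(α_i) mod 7:
  α_1 = 1: Horner steps 1 → 0 → 5, so m(1) = 5.
  α_2 = 6: Horner steps 1 → 5 → 0, so m(6) = 0.
  α_3 = 3: Horner steps 1 → 2 → 4, so m(3) = 4.
  α_4 = 4: Horner steps 1 → 3 → 3, so m(4) = 3.
  α_5 = 2: Horner steps 1 → 1 → 0, so m(2) = 0.
  α_6 = 5: Horner steps 1 → 4 → 4, so m(5) = 4.
Codeword c = [5, 0, 4, 3, 0, 4] ∈ F_7^6.


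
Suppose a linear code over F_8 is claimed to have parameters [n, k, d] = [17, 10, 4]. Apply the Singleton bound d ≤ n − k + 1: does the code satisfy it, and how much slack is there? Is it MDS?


Singleton RHS = n − k + 1 = 8, slack = 4, bound satisfied, not MDS.

Singleton bound: d ≤ n − k + 1.
Here n = 17, k = 10, so n − k + 1 = 8.
Given d = 4, check d ≤ 8: YES.
Slack = (n − k + 1) − d = 4.
The code is NOT MDS (slack = 4 > 0).
Description: the claimed parameters are [17, 10, 4]_8; such a code would be non-MDS.
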